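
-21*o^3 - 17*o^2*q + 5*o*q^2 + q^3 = (-3*o + q)*(o + q)*(7*o + q)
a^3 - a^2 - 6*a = a*(a - 3)*(a + 2)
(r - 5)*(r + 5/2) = r^2 - 5*r/2 - 25/2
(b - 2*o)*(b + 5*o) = b^2 + 3*b*o - 10*o^2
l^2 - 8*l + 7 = (l - 7)*(l - 1)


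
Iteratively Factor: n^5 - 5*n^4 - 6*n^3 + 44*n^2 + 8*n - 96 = (n - 2)*(n^4 - 3*n^3 - 12*n^2 + 20*n + 48) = (n - 3)*(n - 2)*(n^3 - 12*n - 16) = (n - 3)*(n - 2)*(n + 2)*(n^2 - 2*n - 8) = (n - 3)*(n - 2)*(n + 2)^2*(n - 4)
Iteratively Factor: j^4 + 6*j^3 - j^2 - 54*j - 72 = (j + 4)*(j^3 + 2*j^2 - 9*j - 18) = (j + 3)*(j + 4)*(j^2 - j - 6) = (j - 3)*(j + 3)*(j + 4)*(j + 2)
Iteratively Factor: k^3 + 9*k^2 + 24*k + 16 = (k + 4)*(k^2 + 5*k + 4) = (k + 1)*(k + 4)*(k + 4)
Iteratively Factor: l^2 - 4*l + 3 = (l - 1)*(l - 3)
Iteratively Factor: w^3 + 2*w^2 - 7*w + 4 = (w - 1)*(w^2 + 3*w - 4) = (w - 1)*(w + 4)*(w - 1)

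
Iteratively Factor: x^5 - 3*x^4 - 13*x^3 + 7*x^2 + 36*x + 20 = (x + 2)*(x^4 - 5*x^3 - 3*x^2 + 13*x + 10) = (x - 5)*(x + 2)*(x^3 - 3*x - 2) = (x - 5)*(x + 1)*(x + 2)*(x^2 - x - 2) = (x - 5)*(x - 2)*(x + 1)*(x + 2)*(x + 1)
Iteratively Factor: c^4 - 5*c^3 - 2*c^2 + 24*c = (c - 4)*(c^3 - c^2 - 6*c) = c*(c - 4)*(c^2 - c - 6) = c*(c - 4)*(c + 2)*(c - 3)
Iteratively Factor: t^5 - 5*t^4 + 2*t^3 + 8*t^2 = (t)*(t^4 - 5*t^3 + 2*t^2 + 8*t) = t*(t - 2)*(t^3 - 3*t^2 - 4*t) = t*(t - 2)*(t + 1)*(t^2 - 4*t) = t^2*(t - 2)*(t + 1)*(t - 4)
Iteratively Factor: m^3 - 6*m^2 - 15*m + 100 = (m + 4)*(m^2 - 10*m + 25) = (m - 5)*(m + 4)*(m - 5)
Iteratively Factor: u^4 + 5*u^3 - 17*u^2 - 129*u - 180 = (u - 5)*(u^3 + 10*u^2 + 33*u + 36) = (u - 5)*(u + 4)*(u^2 + 6*u + 9) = (u - 5)*(u + 3)*(u + 4)*(u + 3)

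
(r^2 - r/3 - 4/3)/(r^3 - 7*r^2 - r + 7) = (r - 4/3)/(r^2 - 8*r + 7)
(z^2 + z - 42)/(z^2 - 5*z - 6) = (z + 7)/(z + 1)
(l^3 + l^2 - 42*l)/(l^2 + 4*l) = (l^2 + l - 42)/(l + 4)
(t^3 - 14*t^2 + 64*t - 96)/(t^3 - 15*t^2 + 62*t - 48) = (t^2 - 8*t + 16)/(t^2 - 9*t + 8)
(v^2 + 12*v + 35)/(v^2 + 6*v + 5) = (v + 7)/(v + 1)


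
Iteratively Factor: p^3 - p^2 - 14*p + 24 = (p - 3)*(p^2 + 2*p - 8) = (p - 3)*(p - 2)*(p + 4)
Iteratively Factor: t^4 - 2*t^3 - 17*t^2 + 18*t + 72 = (t + 2)*(t^3 - 4*t^2 - 9*t + 36) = (t - 4)*(t + 2)*(t^2 - 9) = (t - 4)*(t + 2)*(t + 3)*(t - 3)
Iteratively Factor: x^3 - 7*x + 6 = (x - 2)*(x^2 + 2*x - 3) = (x - 2)*(x - 1)*(x + 3)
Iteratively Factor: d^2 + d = (d)*(d + 1)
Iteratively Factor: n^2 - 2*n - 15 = (n - 5)*(n + 3)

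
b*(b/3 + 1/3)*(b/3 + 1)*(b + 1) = b^4/9 + 5*b^3/9 + 7*b^2/9 + b/3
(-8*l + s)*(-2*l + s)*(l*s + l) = 16*l^3*s + 16*l^3 - 10*l^2*s^2 - 10*l^2*s + l*s^3 + l*s^2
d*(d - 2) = d^2 - 2*d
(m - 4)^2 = m^2 - 8*m + 16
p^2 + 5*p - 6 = (p - 1)*(p + 6)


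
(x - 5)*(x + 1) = x^2 - 4*x - 5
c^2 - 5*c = c*(c - 5)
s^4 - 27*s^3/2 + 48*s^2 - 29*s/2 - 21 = (s - 7)*(s - 6)*(s - 1)*(s + 1/2)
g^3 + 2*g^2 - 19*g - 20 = (g - 4)*(g + 1)*(g + 5)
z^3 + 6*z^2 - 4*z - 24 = (z - 2)*(z + 2)*(z + 6)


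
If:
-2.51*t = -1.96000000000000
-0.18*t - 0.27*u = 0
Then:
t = 0.78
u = -0.52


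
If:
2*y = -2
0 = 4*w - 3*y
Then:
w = -3/4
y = -1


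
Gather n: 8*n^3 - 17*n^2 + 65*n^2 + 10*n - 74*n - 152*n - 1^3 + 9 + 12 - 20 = 8*n^3 + 48*n^2 - 216*n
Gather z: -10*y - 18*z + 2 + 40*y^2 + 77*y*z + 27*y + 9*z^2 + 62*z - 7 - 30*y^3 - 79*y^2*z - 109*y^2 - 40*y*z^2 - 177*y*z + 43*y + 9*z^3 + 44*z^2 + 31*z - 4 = -30*y^3 - 69*y^2 + 60*y + 9*z^3 + z^2*(53 - 40*y) + z*(-79*y^2 - 100*y + 75) - 9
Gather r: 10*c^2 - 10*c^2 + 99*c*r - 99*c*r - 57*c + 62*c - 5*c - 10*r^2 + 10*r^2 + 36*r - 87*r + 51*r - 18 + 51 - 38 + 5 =0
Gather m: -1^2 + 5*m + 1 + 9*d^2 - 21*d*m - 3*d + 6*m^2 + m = 9*d^2 - 3*d + 6*m^2 + m*(6 - 21*d)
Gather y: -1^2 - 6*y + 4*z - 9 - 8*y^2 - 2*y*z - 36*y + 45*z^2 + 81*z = -8*y^2 + y*(-2*z - 42) + 45*z^2 + 85*z - 10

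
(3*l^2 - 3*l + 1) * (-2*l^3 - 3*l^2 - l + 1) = -6*l^5 - 3*l^4 + 4*l^3 + 3*l^2 - 4*l + 1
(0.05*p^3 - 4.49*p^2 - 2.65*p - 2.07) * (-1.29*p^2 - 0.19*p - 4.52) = -0.0645*p^5 + 5.7826*p^4 + 4.0456*p^3 + 23.4686*p^2 + 12.3713*p + 9.3564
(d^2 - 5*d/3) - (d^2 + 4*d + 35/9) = -17*d/3 - 35/9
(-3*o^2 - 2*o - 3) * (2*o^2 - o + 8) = -6*o^4 - o^3 - 28*o^2 - 13*o - 24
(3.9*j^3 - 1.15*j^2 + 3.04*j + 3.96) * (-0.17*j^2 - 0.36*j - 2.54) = -0.663*j^5 - 1.2085*j^4 - 10.0088*j^3 + 1.1534*j^2 - 9.1472*j - 10.0584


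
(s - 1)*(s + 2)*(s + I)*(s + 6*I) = s^4 + s^3 + 7*I*s^3 - 8*s^2 + 7*I*s^2 - 6*s - 14*I*s + 12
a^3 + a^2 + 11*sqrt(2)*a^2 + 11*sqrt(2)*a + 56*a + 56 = (a + 1)*(a + 4*sqrt(2))*(a + 7*sqrt(2))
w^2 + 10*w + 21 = (w + 3)*(w + 7)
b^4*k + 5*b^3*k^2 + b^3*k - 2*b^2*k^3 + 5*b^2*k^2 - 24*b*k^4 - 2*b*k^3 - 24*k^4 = (b - 2*k)*(b + 3*k)*(b + 4*k)*(b*k + k)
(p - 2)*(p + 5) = p^2 + 3*p - 10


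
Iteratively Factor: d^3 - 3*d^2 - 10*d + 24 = (d - 4)*(d^2 + d - 6) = (d - 4)*(d + 3)*(d - 2)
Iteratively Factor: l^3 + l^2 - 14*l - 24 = (l - 4)*(l^2 + 5*l + 6) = (l - 4)*(l + 2)*(l + 3)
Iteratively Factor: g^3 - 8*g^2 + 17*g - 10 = (g - 1)*(g^2 - 7*g + 10) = (g - 2)*(g - 1)*(g - 5)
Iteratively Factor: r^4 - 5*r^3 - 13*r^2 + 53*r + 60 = (r + 3)*(r^3 - 8*r^2 + 11*r + 20) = (r + 1)*(r + 3)*(r^2 - 9*r + 20) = (r - 4)*(r + 1)*(r + 3)*(r - 5)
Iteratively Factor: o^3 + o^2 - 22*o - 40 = (o + 2)*(o^2 - o - 20) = (o - 5)*(o + 2)*(o + 4)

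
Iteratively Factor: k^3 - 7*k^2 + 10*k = (k - 5)*(k^2 - 2*k) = k*(k - 5)*(k - 2)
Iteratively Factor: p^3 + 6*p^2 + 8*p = (p + 4)*(p^2 + 2*p) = p*(p + 4)*(p + 2)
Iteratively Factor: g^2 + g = (g + 1)*(g)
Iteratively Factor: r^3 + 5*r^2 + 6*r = (r + 3)*(r^2 + 2*r) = (r + 2)*(r + 3)*(r)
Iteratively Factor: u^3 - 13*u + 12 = (u - 3)*(u^2 + 3*u - 4) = (u - 3)*(u + 4)*(u - 1)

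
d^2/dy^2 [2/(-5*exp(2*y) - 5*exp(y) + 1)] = 10*(-10*(2*exp(y) + 1)^2*exp(y) + (4*exp(y) + 1)*(5*exp(2*y) + 5*exp(y) - 1))*exp(y)/(5*exp(2*y) + 5*exp(y) - 1)^3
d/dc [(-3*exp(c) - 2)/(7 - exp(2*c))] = (-2*(3*exp(c) + 2)*exp(c) + 3*exp(2*c) - 21)*exp(c)/(exp(2*c) - 7)^2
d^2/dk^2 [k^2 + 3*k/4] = 2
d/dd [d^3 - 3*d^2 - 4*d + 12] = 3*d^2 - 6*d - 4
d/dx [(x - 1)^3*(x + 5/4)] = (x - 1)^2*(16*x + 11)/4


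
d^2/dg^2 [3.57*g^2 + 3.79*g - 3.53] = 7.14000000000000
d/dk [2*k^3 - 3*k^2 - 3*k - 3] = 6*k^2 - 6*k - 3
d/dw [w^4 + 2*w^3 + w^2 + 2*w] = 4*w^3 + 6*w^2 + 2*w + 2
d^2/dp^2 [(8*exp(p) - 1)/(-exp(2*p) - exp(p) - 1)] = (-8*exp(4*p) + 12*exp(3*p) + 51*exp(2*p) + 5*exp(p) - 9)*exp(p)/(exp(6*p) + 3*exp(5*p) + 6*exp(4*p) + 7*exp(3*p) + 6*exp(2*p) + 3*exp(p) + 1)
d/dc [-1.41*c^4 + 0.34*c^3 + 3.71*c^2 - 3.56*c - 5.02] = -5.64*c^3 + 1.02*c^2 + 7.42*c - 3.56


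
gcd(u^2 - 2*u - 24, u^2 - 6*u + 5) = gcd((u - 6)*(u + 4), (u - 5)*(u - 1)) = 1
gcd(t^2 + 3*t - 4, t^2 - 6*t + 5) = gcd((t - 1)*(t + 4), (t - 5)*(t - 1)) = t - 1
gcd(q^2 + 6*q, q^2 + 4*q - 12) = q + 6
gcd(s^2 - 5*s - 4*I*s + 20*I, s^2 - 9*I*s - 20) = s - 4*I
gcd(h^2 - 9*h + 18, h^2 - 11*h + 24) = h - 3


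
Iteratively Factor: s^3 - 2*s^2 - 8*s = (s + 2)*(s^2 - 4*s) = (s - 4)*(s + 2)*(s)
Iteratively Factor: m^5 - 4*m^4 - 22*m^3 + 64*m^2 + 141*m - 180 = (m - 5)*(m^4 + m^3 - 17*m^2 - 21*m + 36) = (m - 5)*(m - 4)*(m^3 + 5*m^2 + 3*m - 9) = (m - 5)*(m - 4)*(m - 1)*(m^2 + 6*m + 9) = (m - 5)*(m - 4)*(m - 1)*(m + 3)*(m + 3)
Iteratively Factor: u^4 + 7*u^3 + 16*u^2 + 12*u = (u + 2)*(u^3 + 5*u^2 + 6*u) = (u + 2)*(u + 3)*(u^2 + 2*u) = (u + 2)^2*(u + 3)*(u)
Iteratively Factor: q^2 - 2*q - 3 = (q + 1)*(q - 3)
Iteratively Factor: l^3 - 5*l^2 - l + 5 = (l - 1)*(l^2 - 4*l - 5) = (l - 1)*(l + 1)*(l - 5)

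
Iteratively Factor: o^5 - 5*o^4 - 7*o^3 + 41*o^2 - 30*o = (o - 2)*(o^4 - 3*o^3 - 13*o^2 + 15*o) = (o - 5)*(o - 2)*(o^3 + 2*o^2 - 3*o) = (o - 5)*(o - 2)*(o - 1)*(o^2 + 3*o) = o*(o - 5)*(o - 2)*(o - 1)*(o + 3)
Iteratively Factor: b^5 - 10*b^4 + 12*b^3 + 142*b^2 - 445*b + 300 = (b - 1)*(b^4 - 9*b^3 + 3*b^2 + 145*b - 300) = (b - 5)*(b - 1)*(b^3 - 4*b^2 - 17*b + 60) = (b - 5)*(b - 1)*(b + 4)*(b^2 - 8*b + 15) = (b - 5)^2*(b - 1)*(b + 4)*(b - 3)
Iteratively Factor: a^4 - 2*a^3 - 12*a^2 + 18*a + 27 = (a + 3)*(a^3 - 5*a^2 + 3*a + 9) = (a + 1)*(a + 3)*(a^2 - 6*a + 9) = (a - 3)*(a + 1)*(a + 3)*(a - 3)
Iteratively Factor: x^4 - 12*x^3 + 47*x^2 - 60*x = (x - 4)*(x^3 - 8*x^2 + 15*x) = x*(x - 4)*(x^2 - 8*x + 15) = x*(x - 5)*(x - 4)*(x - 3)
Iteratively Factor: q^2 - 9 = (q - 3)*(q + 3)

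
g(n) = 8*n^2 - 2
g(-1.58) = 17.97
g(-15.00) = 1798.00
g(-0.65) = 1.38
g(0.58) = 0.69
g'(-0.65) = -10.40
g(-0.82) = 3.38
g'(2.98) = 47.68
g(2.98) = 69.04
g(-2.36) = 42.56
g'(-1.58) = -25.28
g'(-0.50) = -8.00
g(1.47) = 15.29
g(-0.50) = 0.00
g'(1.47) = 23.52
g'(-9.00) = -144.00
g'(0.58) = 9.28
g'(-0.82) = -13.12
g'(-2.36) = -37.76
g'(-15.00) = -240.00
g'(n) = 16*n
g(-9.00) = 646.00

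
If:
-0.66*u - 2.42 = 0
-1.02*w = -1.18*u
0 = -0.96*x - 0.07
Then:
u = -3.67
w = -4.24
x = -0.07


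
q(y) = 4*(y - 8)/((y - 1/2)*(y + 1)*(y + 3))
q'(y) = -4*(y - 8)/((y - 1/2)*(y + 1)*(y + 3)^2) - 4*(y - 8)/((y - 1/2)*(y + 1)^2*(y + 3)) - 4*(y - 8)/((y - 1/2)^2*(y + 1)*(y + 3)) + 4/((y - 1/2)*(y + 1)*(y + 3)) = 8*(-4*y^3 + 41*y^2 + 112*y + 13)/(4*y^6 + 28*y^5 + 57*y^4 + 16*y^3 - 38*y^2 - 12*y + 9)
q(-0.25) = 21.33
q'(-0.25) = -10.34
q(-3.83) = 4.65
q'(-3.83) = 7.93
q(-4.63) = 1.66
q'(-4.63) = 1.67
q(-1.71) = -19.19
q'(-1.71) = -18.86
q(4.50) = -0.08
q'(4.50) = 0.07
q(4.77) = -0.07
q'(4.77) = 0.06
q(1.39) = -2.83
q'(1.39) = 5.44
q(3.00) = -0.33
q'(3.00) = 0.34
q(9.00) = 0.00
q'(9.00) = 0.00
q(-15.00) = 0.04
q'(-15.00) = 0.01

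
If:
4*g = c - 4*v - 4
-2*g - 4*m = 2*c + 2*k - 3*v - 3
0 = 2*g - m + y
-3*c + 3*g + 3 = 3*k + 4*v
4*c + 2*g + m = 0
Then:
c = 56/229 - 5*y/229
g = -209*y/916 - 56/229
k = 329/229 - 461*y/916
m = 249*y/458 - 112/229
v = 51*y/229 - 159/229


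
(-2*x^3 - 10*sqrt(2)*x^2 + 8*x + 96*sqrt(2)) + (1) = -2*x^3 - 10*sqrt(2)*x^2 + 8*x + 1 + 96*sqrt(2)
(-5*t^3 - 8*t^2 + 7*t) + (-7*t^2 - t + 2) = -5*t^3 - 15*t^2 + 6*t + 2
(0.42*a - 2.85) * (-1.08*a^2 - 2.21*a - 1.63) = -0.4536*a^3 + 2.1498*a^2 + 5.6139*a + 4.6455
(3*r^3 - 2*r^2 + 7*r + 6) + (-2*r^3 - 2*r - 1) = r^3 - 2*r^2 + 5*r + 5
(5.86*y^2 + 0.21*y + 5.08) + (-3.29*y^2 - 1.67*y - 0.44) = 2.57*y^2 - 1.46*y + 4.64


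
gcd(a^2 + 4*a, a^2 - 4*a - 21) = 1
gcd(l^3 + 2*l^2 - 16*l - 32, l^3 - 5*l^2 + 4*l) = l - 4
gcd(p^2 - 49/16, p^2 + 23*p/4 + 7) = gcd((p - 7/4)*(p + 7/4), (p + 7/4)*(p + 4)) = p + 7/4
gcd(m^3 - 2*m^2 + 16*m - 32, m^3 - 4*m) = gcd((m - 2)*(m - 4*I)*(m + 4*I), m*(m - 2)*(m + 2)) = m - 2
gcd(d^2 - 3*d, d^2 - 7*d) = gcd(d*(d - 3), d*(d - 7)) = d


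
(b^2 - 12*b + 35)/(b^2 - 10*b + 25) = (b - 7)/(b - 5)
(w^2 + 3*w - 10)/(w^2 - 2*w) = (w + 5)/w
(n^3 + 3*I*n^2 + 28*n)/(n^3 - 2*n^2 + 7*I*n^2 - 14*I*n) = (n - 4*I)/(n - 2)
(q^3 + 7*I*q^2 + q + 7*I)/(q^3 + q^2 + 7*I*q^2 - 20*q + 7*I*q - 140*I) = (q^2 + 1)/(q^2 + q - 20)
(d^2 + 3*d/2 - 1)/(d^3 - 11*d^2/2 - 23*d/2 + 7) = 1/(d - 7)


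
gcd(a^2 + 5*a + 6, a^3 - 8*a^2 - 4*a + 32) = a + 2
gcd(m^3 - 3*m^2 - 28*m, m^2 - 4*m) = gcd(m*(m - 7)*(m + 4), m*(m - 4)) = m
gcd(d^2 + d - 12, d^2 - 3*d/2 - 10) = 1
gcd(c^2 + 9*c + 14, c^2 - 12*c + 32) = 1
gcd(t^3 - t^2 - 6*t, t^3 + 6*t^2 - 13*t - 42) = t^2 - t - 6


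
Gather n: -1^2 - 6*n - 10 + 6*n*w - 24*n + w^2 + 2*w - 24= n*(6*w - 30) + w^2 + 2*w - 35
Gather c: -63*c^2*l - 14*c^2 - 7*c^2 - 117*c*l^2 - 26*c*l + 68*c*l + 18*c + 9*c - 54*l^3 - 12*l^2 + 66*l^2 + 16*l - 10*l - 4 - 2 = c^2*(-63*l - 21) + c*(-117*l^2 + 42*l + 27) - 54*l^3 + 54*l^2 + 6*l - 6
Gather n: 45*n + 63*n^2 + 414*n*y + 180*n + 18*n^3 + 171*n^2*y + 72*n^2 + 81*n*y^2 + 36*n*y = 18*n^3 + n^2*(171*y + 135) + n*(81*y^2 + 450*y + 225)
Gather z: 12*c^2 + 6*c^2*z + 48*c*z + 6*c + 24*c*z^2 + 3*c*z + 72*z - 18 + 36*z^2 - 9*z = 12*c^2 + 6*c + z^2*(24*c + 36) + z*(6*c^2 + 51*c + 63) - 18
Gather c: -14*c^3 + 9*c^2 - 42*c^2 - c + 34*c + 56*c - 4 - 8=-14*c^3 - 33*c^2 + 89*c - 12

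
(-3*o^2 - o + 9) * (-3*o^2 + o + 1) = 9*o^4 - 31*o^2 + 8*o + 9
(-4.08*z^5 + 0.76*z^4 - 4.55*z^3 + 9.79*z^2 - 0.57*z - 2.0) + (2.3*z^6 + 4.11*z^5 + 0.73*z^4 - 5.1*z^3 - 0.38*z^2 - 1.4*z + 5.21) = 2.3*z^6 + 0.0300000000000002*z^5 + 1.49*z^4 - 9.65*z^3 + 9.41*z^2 - 1.97*z + 3.21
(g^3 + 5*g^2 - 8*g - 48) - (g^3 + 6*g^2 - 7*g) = -g^2 - g - 48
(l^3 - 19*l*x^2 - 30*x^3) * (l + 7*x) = l^4 + 7*l^3*x - 19*l^2*x^2 - 163*l*x^3 - 210*x^4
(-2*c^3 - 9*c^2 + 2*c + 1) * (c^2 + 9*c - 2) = -2*c^5 - 27*c^4 - 75*c^3 + 37*c^2 + 5*c - 2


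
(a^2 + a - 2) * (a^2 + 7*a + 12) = a^4 + 8*a^3 + 17*a^2 - 2*a - 24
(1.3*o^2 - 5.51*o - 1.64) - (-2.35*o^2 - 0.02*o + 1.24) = 3.65*o^2 - 5.49*o - 2.88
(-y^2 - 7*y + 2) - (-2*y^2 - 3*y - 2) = y^2 - 4*y + 4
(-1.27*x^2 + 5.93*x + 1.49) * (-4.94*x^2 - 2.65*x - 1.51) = 6.2738*x^4 - 25.9287*x^3 - 21.1574*x^2 - 12.9028*x - 2.2499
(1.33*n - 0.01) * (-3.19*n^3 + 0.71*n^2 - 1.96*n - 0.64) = -4.2427*n^4 + 0.9762*n^3 - 2.6139*n^2 - 0.8316*n + 0.0064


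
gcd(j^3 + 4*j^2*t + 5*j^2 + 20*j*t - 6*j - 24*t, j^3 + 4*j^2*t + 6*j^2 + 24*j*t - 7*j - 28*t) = j^2 + 4*j*t - j - 4*t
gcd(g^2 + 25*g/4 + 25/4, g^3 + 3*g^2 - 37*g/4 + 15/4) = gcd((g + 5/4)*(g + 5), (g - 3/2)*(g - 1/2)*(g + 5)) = g + 5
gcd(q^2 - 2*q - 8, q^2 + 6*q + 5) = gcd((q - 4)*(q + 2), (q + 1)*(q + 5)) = 1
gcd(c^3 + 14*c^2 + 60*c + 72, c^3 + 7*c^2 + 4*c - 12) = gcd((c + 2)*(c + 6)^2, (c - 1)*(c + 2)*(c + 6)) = c^2 + 8*c + 12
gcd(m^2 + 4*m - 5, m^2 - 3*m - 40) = m + 5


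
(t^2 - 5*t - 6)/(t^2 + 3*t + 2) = (t - 6)/(t + 2)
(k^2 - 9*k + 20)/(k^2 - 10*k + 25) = (k - 4)/(k - 5)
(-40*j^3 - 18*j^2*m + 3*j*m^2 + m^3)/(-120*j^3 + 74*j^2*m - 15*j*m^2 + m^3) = (10*j^2 + 7*j*m + m^2)/(30*j^2 - 11*j*m + m^2)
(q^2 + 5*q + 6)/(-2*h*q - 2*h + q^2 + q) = (q^2 + 5*q + 6)/(-2*h*q - 2*h + q^2 + q)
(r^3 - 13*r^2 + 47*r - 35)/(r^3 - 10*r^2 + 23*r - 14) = (r - 5)/(r - 2)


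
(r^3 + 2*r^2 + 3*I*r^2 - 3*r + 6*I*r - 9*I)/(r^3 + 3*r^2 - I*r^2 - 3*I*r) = (r^2 + r*(-1 + 3*I) - 3*I)/(r*(r - I))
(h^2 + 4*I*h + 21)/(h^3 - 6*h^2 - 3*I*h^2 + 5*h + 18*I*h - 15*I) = (h + 7*I)/(h^2 - 6*h + 5)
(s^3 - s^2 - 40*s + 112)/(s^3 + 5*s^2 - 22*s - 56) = (s - 4)/(s + 2)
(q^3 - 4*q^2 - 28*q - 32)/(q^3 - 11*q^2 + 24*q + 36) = (q^3 - 4*q^2 - 28*q - 32)/(q^3 - 11*q^2 + 24*q + 36)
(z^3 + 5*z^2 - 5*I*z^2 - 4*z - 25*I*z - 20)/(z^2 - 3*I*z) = (z^3 + 5*z^2*(1 - I) - z*(4 + 25*I) - 20)/(z*(z - 3*I))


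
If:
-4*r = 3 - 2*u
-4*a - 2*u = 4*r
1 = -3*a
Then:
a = -1/3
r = -5/24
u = 13/12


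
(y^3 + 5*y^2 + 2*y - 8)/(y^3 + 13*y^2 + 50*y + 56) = (y - 1)/(y + 7)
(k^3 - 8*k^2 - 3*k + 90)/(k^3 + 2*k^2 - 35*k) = (k^2 - 3*k - 18)/(k*(k + 7))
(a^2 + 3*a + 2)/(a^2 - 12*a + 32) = (a^2 + 3*a + 2)/(a^2 - 12*a + 32)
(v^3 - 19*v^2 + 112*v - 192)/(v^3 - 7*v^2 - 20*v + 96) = (v - 8)/(v + 4)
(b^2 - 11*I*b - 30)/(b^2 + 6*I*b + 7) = (b^2 - 11*I*b - 30)/(b^2 + 6*I*b + 7)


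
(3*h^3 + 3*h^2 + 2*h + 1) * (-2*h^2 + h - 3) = -6*h^5 - 3*h^4 - 10*h^3 - 9*h^2 - 5*h - 3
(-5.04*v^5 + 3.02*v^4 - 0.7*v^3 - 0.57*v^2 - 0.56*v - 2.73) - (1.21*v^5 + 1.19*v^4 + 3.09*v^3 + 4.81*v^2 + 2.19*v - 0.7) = -6.25*v^5 + 1.83*v^4 - 3.79*v^3 - 5.38*v^2 - 2.75*v - 2.03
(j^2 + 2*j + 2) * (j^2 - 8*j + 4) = j^4 - 6*j^3 - 10*j^2 - 8*j + 8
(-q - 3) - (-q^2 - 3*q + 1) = q^2 + 2*q - 4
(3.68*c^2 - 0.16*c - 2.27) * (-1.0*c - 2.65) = -3.68*c^3 - 9.592*c^2 + 2.694*c + 6.0155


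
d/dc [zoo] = 0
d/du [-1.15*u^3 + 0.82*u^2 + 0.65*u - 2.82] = -3.45*u^2 + 1.64*u + 0.65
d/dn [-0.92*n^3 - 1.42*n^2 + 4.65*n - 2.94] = -2.76*n^2 - 2.84*n + 4.65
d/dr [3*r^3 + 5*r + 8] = 9*r^2 + 5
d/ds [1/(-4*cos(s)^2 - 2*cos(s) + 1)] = -2*(4*cos(s) + 1)*sin(s)/(4*cos(s)^2 + 2*cos(s) - 1)^2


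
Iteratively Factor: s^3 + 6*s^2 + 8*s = (s + 4)*(s^2 + 2*s) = (s + 2)*(s + 4)*(s)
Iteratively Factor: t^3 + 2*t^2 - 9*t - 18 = (t + 2)*(t^2 - 9) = (t + 2)*(t + 3)*(t - 3)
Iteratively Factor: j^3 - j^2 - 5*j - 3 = (j - 3)*(j^2 + 2*j + 1) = (j - 3)*(j + 1)*(j + 1)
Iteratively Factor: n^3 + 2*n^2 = (n)*(n^2 + 2*n) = n*(n + 2)*(n)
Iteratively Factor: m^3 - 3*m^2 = (m)*(m^2 - 3*m) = m^2*(m - 3)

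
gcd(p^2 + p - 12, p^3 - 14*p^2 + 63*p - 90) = p - 3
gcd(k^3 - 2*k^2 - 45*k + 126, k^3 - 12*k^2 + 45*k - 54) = k^2 - 9*k + 18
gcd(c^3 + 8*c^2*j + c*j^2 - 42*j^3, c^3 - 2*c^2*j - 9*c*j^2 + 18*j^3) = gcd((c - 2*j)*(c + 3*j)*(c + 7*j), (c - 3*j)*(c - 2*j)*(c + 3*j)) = c^2 + c*j - 6*j^2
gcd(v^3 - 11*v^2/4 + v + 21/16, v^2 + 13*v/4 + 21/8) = 1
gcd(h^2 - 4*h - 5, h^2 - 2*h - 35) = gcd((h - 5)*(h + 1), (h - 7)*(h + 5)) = 1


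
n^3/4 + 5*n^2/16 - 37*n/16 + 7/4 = (n/4 + 1)*(n - 7/4)*(n - 1)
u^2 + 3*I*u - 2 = (u + I)*(u + 2*I)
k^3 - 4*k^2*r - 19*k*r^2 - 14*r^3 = (k - 7*r)*(k + r)*(k + 2*r)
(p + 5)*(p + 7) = p^2 + 12*p + 35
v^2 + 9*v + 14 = (v + 2)*(v + 7)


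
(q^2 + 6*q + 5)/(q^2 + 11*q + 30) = (q + 1)/(q + 6)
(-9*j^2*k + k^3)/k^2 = -9*j^2/k + k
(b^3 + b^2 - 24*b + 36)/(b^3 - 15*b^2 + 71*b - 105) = (b^2 + 4*b - 12)/(b^2 - 12*b + 35)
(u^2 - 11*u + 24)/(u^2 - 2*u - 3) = (u - 8)/(u + 1)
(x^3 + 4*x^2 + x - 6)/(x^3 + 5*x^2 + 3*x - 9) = (x + 2)/(x + 3)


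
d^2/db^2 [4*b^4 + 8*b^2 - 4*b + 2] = 48*b^2 + 16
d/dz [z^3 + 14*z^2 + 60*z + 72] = 3*z^2 + 28*z + 60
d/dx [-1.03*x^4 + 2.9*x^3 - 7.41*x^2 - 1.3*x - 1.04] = -4.12*x^3 + 8.7*x^2 - 14.82*x - 1.3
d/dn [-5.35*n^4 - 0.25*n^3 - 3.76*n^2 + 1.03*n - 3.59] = -21.4*n^3 - 0.75*n^2 - 7.52*n + 1.03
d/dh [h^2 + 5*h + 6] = 2*h + 5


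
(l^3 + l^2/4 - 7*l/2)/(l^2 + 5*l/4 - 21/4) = l*(l + 2)/(l + 3)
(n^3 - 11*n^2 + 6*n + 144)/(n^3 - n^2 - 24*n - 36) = (n - 8)/(n + 2)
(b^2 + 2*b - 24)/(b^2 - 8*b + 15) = (b^2 + 2*b - 24)/(b^2 - 8*b + 15)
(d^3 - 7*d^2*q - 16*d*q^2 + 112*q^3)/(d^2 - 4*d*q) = d - 3*q - 28*q^2/d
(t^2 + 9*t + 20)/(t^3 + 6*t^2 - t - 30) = (t + 4)/(t^2 + t - 6)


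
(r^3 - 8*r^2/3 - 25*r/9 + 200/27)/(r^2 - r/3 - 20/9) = (9*r^2 - 9*r - 40)/(3*(3*r + 4))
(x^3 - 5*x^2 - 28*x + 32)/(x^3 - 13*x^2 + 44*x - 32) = (x + 4)/(x - 4)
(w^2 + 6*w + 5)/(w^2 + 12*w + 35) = (w + 1)/(w + 7)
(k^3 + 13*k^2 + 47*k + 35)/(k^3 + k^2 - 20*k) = (k^2 + 8*k + 7)/(k*(k - 4))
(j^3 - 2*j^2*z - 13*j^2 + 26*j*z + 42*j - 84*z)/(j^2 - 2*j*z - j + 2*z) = (j^2 - 13*j + 42)/(j - 1)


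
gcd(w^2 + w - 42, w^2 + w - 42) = w^2 + w - 42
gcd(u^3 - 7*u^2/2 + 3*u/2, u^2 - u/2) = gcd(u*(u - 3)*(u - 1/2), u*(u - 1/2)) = u^2 - u/2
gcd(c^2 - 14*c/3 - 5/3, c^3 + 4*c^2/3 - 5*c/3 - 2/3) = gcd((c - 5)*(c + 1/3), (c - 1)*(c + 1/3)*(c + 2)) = c + 1/3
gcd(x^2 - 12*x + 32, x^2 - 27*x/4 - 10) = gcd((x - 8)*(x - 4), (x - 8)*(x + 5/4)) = x - 8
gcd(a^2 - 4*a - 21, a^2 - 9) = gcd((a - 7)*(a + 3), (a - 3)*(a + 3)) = a + 3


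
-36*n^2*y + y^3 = y*(-6*n + y)*(6*n + y)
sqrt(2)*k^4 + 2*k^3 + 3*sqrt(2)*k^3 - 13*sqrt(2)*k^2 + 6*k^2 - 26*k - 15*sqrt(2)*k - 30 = (k - 3)*(k + 5)*(k + sqrt(2))*(sqrt(2)*k + sqrt(2))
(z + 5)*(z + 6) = z^2 + 11*z + 30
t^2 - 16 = (t - 4)*(t + 4)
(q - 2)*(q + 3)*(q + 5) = q^3 + 6*q^2 - q - 30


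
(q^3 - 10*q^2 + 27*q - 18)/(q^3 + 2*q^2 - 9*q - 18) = (q^2 - 7*q + 6)/(q^2 + 5*q + 6)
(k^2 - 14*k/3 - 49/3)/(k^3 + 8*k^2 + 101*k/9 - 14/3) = 3*(k - 7)/(3*k^2 + 17*k - 6)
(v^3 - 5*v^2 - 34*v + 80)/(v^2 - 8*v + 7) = (v^3 - 5*v^2 - 34*v + 80)/(v^2 - 8*v + 7)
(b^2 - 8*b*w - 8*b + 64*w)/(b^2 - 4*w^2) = (b^2 - 8*b*w - 8*b + 64*w)/(b^2 - 4*w^2)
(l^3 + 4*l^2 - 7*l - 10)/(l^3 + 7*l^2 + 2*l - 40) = (l + 1)/(l + 4)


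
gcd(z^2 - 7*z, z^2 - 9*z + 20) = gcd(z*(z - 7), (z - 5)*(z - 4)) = 1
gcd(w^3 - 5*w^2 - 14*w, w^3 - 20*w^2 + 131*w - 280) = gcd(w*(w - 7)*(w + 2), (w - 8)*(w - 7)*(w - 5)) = w - 7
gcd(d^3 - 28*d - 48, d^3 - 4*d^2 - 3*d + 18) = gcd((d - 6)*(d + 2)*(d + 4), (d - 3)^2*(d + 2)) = d + 2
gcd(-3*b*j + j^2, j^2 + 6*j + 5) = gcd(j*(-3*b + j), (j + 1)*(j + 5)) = 1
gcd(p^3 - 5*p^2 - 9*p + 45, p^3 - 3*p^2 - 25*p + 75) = p^2 - 8*p + 15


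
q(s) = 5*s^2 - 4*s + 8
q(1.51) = 13.36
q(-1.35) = 22.51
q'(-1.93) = -23.30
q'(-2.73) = -31.30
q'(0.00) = -4.00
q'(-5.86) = -62.60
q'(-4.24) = -46.40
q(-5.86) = 203.14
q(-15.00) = 1193.00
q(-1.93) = 34.34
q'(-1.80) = -22.00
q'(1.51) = 11.10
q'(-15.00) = -154.00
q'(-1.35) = -17.50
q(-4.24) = 114.85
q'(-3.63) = -40.30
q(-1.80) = 31.40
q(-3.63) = 88.40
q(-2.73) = 56.18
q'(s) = 10*s - 4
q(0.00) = 8.00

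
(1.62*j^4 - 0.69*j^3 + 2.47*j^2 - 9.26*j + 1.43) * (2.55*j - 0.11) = 4.131*j^5 - 1.9377*j^4 + 6.3744*j^3 - 23.8847*j^2 + 4.6651*j - 0.1573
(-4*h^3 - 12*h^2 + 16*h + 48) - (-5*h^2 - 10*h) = -4*h^3 - 7*h^2 + 26*h + 48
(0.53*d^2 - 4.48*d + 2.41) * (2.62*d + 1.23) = 1.3886*d^3 - 11.0857*d^2 + 0.8038*d + 2.9643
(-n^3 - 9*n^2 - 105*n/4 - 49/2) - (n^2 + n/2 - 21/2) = -n^3 - 10*n^2 - 107*n/4 - 14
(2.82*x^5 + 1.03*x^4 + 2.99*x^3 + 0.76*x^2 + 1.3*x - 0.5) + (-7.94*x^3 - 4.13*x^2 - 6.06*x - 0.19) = 2.82*x^5 + 1.03*x^4 - 4.95*x^3 - 3.37*x^2 - 4.76*x - 0.69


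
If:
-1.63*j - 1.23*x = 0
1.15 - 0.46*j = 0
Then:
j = 2.50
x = -3.31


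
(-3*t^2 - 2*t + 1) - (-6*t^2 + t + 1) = 3*t^2 - 3*t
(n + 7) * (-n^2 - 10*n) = -n^3 - 17*n^2 - 70*n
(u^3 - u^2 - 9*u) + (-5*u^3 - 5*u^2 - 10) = -4*u^3 - 6*u^2 - 9*u - 10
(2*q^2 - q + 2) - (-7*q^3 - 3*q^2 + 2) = 7*q^3 + 5*q^2 - q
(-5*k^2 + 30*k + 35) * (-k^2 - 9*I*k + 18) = 5*k^4 - 30*k^3 + 45*I*k^3 - 125*k^2 - 270*I*k^2 + 540*k - 315*I*k + 630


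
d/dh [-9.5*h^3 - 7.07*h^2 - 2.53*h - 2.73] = -28.5*h^2 - 14.14*h - 2.53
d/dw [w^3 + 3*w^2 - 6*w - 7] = 3*w^2 + 6*w - 6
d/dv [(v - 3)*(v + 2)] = 2*v - 1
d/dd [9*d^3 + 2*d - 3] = 27*d^2 + 2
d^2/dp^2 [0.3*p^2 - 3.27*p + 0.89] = 0.600000000000000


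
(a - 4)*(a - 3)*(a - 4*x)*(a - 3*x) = a^4 - 7*a^3*x - 7*a^3 + 12*a^2*x^2 + 49*a^2*x + 12*a^2 - 84*a*x^2 - 84*a*x + 144*x^2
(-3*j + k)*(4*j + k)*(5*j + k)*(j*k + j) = -60*j^4*k - 60*j^4 - 7*j^3*k^2 - 7*j^3*k + 6*j^2*k^3 + 6*j^2*k^2 + j*k^4 + j*k^3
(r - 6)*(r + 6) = r^2 - 36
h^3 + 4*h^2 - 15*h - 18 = (h - 3)*(h + 1)*(h + 6)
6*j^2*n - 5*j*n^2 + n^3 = n*(-3*j + n)*(-2*j + n)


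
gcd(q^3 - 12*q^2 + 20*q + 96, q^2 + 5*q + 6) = q + 2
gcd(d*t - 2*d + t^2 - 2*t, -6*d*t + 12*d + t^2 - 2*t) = t - 2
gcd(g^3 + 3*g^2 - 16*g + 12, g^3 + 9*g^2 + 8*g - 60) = g^2 + 4*g - 12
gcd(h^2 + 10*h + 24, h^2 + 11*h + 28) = h + 4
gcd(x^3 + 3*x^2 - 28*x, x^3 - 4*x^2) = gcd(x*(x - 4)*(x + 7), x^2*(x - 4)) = x^2 - 4*x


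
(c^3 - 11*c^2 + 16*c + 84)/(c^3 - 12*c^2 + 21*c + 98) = (c - 6)/(c - 7)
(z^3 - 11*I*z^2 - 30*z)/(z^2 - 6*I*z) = z - 5*I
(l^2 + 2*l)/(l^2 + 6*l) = (l + 2)/(l + 6)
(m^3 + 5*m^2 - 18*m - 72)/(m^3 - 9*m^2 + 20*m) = (m^2 + 9*m + 18)/(m*(m - 5))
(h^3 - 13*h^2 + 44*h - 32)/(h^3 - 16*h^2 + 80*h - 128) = (h - 1)/(h - 4)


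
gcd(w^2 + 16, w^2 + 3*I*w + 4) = w + 4*I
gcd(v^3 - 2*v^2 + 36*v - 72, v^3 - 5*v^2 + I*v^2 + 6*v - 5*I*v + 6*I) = v - 2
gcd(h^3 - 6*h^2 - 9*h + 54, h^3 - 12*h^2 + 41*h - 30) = h - 6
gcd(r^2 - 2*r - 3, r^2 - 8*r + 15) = r - 3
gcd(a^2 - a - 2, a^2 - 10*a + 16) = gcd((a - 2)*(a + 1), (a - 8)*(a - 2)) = a - 2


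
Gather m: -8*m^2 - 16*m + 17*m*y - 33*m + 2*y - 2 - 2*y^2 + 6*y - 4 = -8*m^2 + m*(17*y - 49) - 2*y^2 + 8*y - 6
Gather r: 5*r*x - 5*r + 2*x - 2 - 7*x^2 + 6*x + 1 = r*(5*x - 5) - 7*x^2 + 8*x - 1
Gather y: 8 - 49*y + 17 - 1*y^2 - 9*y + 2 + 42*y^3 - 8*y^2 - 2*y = 42*y^3 - 9*y^2 - 60*y + 27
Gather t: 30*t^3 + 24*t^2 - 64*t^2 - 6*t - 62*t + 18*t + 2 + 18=30*t^3 - 40*t^2 - 50*t + 20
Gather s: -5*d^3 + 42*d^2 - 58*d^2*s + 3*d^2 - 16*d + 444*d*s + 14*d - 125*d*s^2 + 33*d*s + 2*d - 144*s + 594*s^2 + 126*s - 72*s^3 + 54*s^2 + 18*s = -5*d^3 + 45*d^2 - 72*s^3 + s^2*(648 - 125*d) + s*(-58*d^2 + 477*d)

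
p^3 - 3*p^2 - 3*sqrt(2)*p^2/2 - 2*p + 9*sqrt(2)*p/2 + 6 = (p - 3)*(p - 2*sqrt(2))*(p + sqrt(2)/2)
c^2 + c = c*(c + 1)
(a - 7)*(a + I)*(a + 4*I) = a^3 - 7*a^2 + 5*I*a^2 - 4*a - 35*I*a + 28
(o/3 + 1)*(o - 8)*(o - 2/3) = o^3/3 - 17*o^2/9 - 62*o/9 + 16/3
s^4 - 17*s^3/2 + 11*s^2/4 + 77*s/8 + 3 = (s - 8)*(s - 3/2)*(s + 1/2)^2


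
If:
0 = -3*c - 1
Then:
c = -1/3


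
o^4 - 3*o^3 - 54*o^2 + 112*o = o*(o - 8)*(o - 2)*(o + 7)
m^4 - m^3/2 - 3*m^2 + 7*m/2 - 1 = (m - 1)^2*(m - 1/2)*(m + 2)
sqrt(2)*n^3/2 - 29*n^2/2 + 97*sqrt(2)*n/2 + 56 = (n - 8*sqrt(2))*(n - 7*sqrt(2))*(sqrt(2)*n/2 + 1/2)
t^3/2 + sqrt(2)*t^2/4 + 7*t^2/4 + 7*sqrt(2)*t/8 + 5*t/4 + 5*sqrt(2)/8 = (t/2 + 1/2)*(t + 5/2)*(t + sqrt(2)/2)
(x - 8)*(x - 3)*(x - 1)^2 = x^4 - 13*x^3 + 47*x^2 - 59*x + 24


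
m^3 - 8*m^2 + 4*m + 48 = (m - 6)*(m - 4)*(m + 2)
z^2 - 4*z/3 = z*(z - 4/3)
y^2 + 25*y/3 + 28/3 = (y + 4/3)*(y + 7)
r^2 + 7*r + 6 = (r + 1)*(r + 6)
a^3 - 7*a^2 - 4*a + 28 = (a - 7)*(a - 2)*(a + 2)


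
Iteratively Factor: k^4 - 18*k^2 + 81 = (k + 3)*(k^3 - 3*k^2 - 9*k + 27) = (k - 3)*(k + 3)*(k^2 - 9) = (k - 3)*(k + 3)^2*(k - 3)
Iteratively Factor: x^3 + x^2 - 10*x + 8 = (x - 2)*(x^2 + 3*x - 4) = (x - 2)*(x + 4)*(x - 1)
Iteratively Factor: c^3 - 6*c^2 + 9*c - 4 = (c - 1)*(c^2 - 5*c + 4) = (c - 4)*(c - 1)*(c - 1)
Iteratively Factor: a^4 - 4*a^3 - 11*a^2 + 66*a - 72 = (a - 2)*(a^3 - 2*a^2 - 15*a + 36) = (a - 3)*(a - 2)*(a^2 + a - 12) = (a - 3)^2*(a - 2)*(a + 4)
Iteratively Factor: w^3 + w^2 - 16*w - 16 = (w + 1)*(w^2 - 16) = (w + 1)*(w + 4)*(w - 4)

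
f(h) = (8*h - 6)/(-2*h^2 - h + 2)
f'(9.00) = 0.04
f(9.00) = -0.39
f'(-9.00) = 0.07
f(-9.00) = 0.52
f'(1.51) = 0.62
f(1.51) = -1.49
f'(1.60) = 0.56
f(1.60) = -1.44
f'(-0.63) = 9.33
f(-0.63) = -6.01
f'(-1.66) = 27.41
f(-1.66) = 10.41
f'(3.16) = 0.21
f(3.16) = -0.91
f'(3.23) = 0.20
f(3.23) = -0.90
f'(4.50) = 0.12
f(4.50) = -0.70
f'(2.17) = 0.36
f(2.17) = -1.18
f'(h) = (4*h + 1)*(8*h - 6)/(-2*h^2 - h + 2)^2 + 8/(-2*h^2 - h + 2) = 2*(8*h^2 - 12*h + 5)/(4*h^4 + 4*h^3 - 7*h^2 - 4*h + 4)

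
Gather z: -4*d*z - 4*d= -4*d*z - 4*d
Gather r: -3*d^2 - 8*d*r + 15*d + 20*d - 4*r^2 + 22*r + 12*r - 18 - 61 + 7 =-3*d^2 + 35*d - 4*r^2 + r*(34 - 8*d) - 72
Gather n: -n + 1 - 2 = -n - 1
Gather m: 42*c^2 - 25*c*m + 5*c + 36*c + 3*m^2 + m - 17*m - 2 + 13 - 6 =42*c^2 + 41*c + 3*m^2 + m*(-25*c - 16) + 5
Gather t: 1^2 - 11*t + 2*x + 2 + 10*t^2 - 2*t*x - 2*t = 10*t^2 + t*(-2*x - 13) + 2*x + 3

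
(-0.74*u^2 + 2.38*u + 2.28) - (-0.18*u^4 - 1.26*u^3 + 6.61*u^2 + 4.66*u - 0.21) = 0.18*u^4 + 1.26*u^3 - 7.35*u^2 - 2.28*u + 2.49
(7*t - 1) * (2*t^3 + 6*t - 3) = 14*t^4 - 2*t^3 + 42*t^2 - 27*t + 3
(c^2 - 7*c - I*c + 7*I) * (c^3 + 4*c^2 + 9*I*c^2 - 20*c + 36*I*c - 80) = c^5 - 3*c^4 + 8*I*c^4 - 39*c^3 - 24*I*c^3 + 33*c^2 - 204*I*c^2 + 308*c - 60*I*c - 560*I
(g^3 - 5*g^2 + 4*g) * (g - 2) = g^4 - 7*g^3 + 14*g^2 - 8*g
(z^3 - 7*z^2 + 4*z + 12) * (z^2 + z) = z^5 - 6*z^4 - 3*z^3 + 16*z^2 + 12*z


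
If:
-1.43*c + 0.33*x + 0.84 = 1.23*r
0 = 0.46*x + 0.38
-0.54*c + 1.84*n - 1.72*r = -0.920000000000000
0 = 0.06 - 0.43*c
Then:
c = 0.14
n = -0.18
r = 0.30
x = -0.83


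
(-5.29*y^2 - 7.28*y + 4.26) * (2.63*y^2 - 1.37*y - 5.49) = -13.9127*y^4 - 11.8991*y^3 + 50.2195*y^2 + 34.131*y - 23.3874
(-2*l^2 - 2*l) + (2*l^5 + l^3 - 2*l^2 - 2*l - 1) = 2*l^5 + l^3 - 4*l^2 - 4*l - 1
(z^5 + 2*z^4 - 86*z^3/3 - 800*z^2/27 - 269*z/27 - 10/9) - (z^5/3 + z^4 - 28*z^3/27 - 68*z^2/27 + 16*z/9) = 2*z^5/3 + z^4 - 746*z^3/27 - 244*z^2/9 - 317*z/27 - 10/9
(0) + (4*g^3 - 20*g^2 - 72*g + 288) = 4*g^3 - 20*g^2 - 72*g + 288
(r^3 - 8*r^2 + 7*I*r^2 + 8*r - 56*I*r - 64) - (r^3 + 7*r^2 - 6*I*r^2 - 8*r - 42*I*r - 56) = -15*r^2 + 13*I*r^2 + 16*r - 14*I*r - 8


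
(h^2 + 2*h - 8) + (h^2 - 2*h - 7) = 2*h^2 - 15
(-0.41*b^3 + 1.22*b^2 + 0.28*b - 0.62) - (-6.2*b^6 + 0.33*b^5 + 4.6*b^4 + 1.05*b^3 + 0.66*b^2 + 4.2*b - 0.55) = 6.2*b^6 - 0.33*b^5 - 4.6*b^4 - 1.46*b^3 + 0.56*b^2 - 3.92*b - 0.07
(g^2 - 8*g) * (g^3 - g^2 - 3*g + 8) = g^5 - 9*g^4 + 5*g^3 + 32*g^2 - 64*g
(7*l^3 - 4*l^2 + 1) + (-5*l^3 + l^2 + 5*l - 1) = 2*l^3 - 3*l^2 + 5*l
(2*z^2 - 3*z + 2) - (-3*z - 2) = 2*z^2 + 4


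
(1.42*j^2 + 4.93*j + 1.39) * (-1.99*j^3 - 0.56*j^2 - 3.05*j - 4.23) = -2.8258*j^5 - 10.6059*j^4 - 9.8579*j^3 - 21.8215*j^2 - 25.0934*j - 5.8797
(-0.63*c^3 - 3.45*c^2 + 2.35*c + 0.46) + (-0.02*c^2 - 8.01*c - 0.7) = -0.63*c^3 - 3.47*c^2 - 5.66*c - 0.24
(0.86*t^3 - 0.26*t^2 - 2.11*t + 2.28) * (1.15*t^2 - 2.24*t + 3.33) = 0.989*t^5 - 2.2254*t^4 + 1.0197*t^3 + 6.4826*t^2 - 12.1335*t + 7.5924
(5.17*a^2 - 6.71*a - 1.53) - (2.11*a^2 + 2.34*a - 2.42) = 3.06*a^2 - 9.05*a + 0.89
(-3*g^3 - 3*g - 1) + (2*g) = -3*g^3 - g - 1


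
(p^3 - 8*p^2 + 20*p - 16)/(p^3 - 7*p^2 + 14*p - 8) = (p - 2)/(p - 1)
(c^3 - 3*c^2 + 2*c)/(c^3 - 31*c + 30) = c*(c - 2)/(c^2 + c - 30)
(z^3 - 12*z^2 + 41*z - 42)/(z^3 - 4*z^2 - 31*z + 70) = (z - 3)/(z + 5)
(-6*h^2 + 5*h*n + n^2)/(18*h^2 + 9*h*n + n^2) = (-h + n)/(3*h + n)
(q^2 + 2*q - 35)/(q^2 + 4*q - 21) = (q - 5)/(q - 3)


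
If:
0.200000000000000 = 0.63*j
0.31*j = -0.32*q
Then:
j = 0.32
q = -0.31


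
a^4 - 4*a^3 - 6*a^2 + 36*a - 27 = (a - 3)^2*(a - 1)*(a + 3)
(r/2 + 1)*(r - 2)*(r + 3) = r^3/2 + 3*r^2/2 - 2*r - 6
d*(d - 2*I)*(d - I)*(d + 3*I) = d^4 + 7*d^2 - 6*I*d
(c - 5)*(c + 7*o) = c^2 + 7*c*o - 5*c - 35*o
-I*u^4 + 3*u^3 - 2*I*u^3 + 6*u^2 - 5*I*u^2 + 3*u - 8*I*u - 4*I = (u + 1)*(u - I)*(u + 4*I)*(-I*u - I)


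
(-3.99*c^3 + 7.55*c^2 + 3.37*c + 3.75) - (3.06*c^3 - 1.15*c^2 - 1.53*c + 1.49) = -7.05*c^3 + 8.7*c^2 + 4.9*c + 2.26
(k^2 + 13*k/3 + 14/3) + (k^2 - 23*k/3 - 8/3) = 2*k^2 - 10*k/3 + 2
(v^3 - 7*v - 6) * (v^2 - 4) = v^5 - 11*v^3 - 6*v^2 + 28*v + 24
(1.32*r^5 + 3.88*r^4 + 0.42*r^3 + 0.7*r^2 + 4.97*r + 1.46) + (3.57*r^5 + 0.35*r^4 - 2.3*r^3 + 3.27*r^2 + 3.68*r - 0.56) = 4.89*r^5 + 4.23*r^4 - 1.88*r^3 + 3.97*r^2 + 8.65*r + 0.9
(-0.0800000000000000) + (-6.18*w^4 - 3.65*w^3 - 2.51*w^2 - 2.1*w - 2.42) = -6.18*w^4 - 3.65*w^3 - 2.51*w^2 - 2.1*w - 2.5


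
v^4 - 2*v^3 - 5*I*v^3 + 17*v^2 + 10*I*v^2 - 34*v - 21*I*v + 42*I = (v - 2)*(v - 7*I)*(v - I)*(v + 3*I)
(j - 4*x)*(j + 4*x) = j^2 - 16*x^2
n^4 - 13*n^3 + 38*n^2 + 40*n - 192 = (n - 8)*(n - 4)*(n - 3)*(n + 2)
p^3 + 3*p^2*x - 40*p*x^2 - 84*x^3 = (p - 6*x)*(p + 2*x)*(p + 7*x)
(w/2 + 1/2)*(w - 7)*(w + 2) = w^3/2 - 2*w^2 - 19*w/2 - 7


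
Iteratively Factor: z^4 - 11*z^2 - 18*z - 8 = (z - 4)*(z^3 + 4*z^2 + 5*z + 2) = (z - 4)*(z + 1)*(z^2 + 3*z + 2) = (z - 4)*(z + 1)^2*(z + 2)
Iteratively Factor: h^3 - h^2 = (h)*(h^2 - h) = h*(h - 1)*(h)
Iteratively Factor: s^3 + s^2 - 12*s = (s)*(s^2 + s - 12) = s*(s - 3)*(s + 4)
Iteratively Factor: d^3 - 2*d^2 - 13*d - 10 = (d - 5)*(d^2 + 3*d + 2) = (d - 5)*(d + 2)*(d + 1)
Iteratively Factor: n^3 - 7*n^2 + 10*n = (n - 5)*(n^2 - 2*n) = (n - 5)*(n - 2)*(n)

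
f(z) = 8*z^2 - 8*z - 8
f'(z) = 16*z - 8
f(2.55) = 23.62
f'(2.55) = 32.80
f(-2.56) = 64.91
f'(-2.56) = -48.96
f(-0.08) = -7.31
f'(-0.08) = -9.28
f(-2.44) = 59.15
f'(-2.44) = -47.04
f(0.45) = -9.98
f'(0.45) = -0.80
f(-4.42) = 183.65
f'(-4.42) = -78.72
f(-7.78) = 538.47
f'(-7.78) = -132.48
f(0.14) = -8.96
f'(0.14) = -5.76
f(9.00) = 568.00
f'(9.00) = 136.00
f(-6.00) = 328.00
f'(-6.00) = -104.00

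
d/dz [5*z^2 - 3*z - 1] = 10*z - 3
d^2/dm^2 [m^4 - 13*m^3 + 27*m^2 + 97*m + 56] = 12*m^2 - 78*m + 54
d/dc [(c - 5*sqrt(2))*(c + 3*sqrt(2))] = 2*c - 2*sqrt(2)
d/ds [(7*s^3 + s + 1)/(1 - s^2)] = (-7*s^4 + 22*s^2 + 2*s + 1)/(s^4 - 2*s^2 + 1)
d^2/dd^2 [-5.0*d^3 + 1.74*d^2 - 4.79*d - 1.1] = 3.48 - 30.0*d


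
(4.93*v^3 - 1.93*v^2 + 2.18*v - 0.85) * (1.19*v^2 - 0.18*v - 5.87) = 5.8667*v^5 - 3.1841*v^4 - 25.9975*v^3 + 9.9252*v^2 - 12.6436*v + 4.9895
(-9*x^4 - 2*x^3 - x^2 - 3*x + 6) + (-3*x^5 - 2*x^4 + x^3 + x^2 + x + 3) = -3*x^5 - 11*x^4 - x^3 - 2*x + 9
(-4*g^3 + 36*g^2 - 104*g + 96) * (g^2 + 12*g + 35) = -4*g^5 - 12*g^4 + 188*g^3 + 108*g^2 - 2488*g + 3360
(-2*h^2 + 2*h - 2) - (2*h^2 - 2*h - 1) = -4*h^2 + 4*h - 1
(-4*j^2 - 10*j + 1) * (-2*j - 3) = 8*j^3 + 32*j^2 + 28*j - 3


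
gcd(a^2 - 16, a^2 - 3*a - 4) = a - 4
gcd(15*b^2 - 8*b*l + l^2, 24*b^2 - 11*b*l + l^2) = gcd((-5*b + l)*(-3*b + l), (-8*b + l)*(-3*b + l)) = 3*b - l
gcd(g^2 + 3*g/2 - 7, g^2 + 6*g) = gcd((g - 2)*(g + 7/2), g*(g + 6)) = 1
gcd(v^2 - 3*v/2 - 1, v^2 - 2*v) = v - 2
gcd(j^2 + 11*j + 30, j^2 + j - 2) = 1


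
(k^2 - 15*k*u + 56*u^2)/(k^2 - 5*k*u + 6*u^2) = (k^2 - 15*k*u + 56*u^2)/(k^2 - 5*k*u + 6*u^2)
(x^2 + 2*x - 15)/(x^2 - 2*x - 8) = (-x^2 - 2*x + 15)/(-x^2 + 2*x + 8)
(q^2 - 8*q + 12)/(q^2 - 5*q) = (q^2 - 8*q + 12)/(q*(q - 5))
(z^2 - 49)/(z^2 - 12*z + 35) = (z + 7)/(z - 5)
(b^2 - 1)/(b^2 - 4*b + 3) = (b + 1)/(b - 3)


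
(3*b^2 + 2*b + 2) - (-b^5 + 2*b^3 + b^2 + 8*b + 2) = b^5 - 2*b^3 + 2*b^2 - 6*b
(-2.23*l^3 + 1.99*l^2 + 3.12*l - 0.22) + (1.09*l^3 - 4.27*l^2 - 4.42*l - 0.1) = -1.14*l^3 - 2.28*l^2 - 1.3*l - 0.32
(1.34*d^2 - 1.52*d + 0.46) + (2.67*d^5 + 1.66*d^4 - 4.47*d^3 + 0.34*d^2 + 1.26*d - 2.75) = 2.67*d^5 + 1.66*d^4 - 4.47*d^3 + 1.68*d^2 - 0.26*d - 2.29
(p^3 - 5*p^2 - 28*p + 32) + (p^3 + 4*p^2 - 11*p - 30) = 2*p^3 - p^2 - 39*p + 2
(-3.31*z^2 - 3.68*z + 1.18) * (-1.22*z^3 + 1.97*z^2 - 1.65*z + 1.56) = 4.0382*z^5 - 2.0311*z^4 - 3.2277*z^3 + 3.233*z^2 - 7.6878*z + 1.8408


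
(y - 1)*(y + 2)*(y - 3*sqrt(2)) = y^3 - 3*sqrt(2)*y^2 + y^2 - 3*sqrt(2)*y - 2*y + 6*sqrt(2)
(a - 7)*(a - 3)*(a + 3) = a^3 - 7*a^2 - 9*a + 63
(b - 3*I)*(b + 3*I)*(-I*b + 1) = -I*b^3 + b^2 - 9*I*b + 9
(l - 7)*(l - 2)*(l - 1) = l^3 - 10*l^2 + 23*l - 14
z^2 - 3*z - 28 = (z - 7)*(z + 4)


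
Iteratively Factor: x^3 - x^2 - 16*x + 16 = (x - 1)*(x^2 - 16) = (x - 4)*(x - 1)*(x + 4)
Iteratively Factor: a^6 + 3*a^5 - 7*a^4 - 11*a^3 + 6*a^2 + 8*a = (a + 1)*(a^5 + 2*a^4 - 9*a^3 - 2*a^2 + 8*a) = (a - 2)*(a + 1)*(a^4 + 4*a^3 - a^2 - 4*a) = (a - 2)*(a - 1)*(a + 1)*(a^3 + 5*a^2 + 4*a) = (a - 2)*(a - 1)*(a + 1)^2*(a^2 + 4*a) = (a - 2)*(a - 1)*(a + 1)^2*(a + 4)*(a)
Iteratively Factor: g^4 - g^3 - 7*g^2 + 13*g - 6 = (g - 2)*(g^3 + g^2 - 5*g + 3) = (g - 2)*(g - 1)*(g^2 + 2*g - 3) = (g - 2)*(g - 1)^2*(g + 3)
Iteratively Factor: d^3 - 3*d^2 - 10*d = (d + 2)*(d^2 - 5*d) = (d - 5)*(d + 2)*(d)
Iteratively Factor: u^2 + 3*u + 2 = (u + 2)*(u + 1)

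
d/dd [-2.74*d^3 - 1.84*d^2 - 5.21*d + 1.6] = -8.22*d^2 - 3.68*d - 5.21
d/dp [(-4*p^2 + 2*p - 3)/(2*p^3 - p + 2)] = (2*(1 - 4*p)*(2*p^3 - p + 2) + (6*p^2 - 1)*(4*p^2 - 2*p + 3))/(2*p^3 - p + 2)^2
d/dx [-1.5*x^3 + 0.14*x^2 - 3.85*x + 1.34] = -4.5*x^2 + 0.28*x - 3.85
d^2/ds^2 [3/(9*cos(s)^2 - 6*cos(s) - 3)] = (-72*sin(s)^4 + 68*sin(s)^2 - 41*cos(s) + 9*cos(3*s) + 32)/(2*(cos(s) - 1)^3*(3*cos(s) + 1)^3)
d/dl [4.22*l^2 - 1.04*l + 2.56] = 8.44*l - 1.04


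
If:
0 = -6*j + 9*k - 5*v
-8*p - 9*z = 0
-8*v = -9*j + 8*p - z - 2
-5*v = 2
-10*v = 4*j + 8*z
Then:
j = -51/20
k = -173/90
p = -639/320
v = -2/5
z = 71/40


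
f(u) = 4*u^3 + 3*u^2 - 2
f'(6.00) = 468.00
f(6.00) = 970.00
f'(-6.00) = 396.00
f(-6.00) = -758.00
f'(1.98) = 58.92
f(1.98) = 40.81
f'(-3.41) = 119.08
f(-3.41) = -125.72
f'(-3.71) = 142.91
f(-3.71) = -164.97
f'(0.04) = 0.26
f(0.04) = -1.99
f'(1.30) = 28.08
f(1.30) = 11.86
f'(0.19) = 1.57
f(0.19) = -1.86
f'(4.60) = 281.52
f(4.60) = 450.82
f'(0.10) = 0.72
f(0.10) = -1.97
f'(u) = 12*u^2 + 6*u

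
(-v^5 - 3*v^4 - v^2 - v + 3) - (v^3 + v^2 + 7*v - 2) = -v^5 - 3*v^4 - v^3 - 2*v^2 - 8*v + 5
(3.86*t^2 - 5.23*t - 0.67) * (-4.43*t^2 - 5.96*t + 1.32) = -17.0998*t^4 + 0.163300000000003*t^3 + 39.2341*t^2 - 2.9104*t - 0.8844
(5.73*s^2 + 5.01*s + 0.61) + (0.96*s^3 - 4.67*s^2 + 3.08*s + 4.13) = 0.96*s^3 + 1.06*s^2 + 8.09*s + 4.74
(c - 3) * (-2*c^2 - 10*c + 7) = -2*c^3 - 4*c^2 + 37*c - 21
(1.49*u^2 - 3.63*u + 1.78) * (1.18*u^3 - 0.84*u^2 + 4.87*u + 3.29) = 1.7582*u^5 - 5.535*u^4 + 12.4059*u^3 - 14.2712*u^2 - 3.2741*u + 5.8562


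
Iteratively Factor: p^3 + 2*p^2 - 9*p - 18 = (p + 3)*(p^2 - p - 6) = (p + 2)*(p + 3)*(p - 3)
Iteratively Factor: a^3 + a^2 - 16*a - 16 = (a + 1)*(a^2 - 16) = (a - 4)*(a + 1)*(a + 4)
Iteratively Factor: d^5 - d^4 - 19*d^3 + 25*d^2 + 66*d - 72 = (d + 2)*(d^4 - 3*d^3 - 13*d^2 + 51*d - 36) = (d - 3)*(d + 2)*(d^3 - 13*d + 12) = (d - 3)*(d + 2)*(d + 4)*(d^2 - 4*d + 3) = (d - 3)*(d - 1)*(d + 2)*(d + 4)*(d - 3)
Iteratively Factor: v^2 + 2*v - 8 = (v - 2)*(v + 4)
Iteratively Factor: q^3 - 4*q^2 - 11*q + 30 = (q - 5)*(q^2 + q - 6) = (q - 5)*(q + 3)*(q - 2)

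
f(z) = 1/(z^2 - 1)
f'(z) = -2*z/(z^2 - 1)^2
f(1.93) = 0.37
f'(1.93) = -0.52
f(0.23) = -1.06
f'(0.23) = -0.51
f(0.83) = -3.21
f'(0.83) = -17.15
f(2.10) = 0.29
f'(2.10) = -0.36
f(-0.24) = -1.06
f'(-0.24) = 0.54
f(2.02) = 0.32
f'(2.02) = -0.43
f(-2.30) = 0.23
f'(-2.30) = 0.25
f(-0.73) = -2.14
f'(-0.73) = 6.69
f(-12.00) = 0.01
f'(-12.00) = 0.00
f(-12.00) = 0.01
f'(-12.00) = 0.00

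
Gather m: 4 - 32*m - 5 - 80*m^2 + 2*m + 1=-80*m^2 - 30*m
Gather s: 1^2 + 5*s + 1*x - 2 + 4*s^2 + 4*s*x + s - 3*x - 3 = 4*s^2 + s*(4*x + 6) - 2*x - 4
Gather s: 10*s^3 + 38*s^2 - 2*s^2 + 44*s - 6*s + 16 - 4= 10*s^3 + 36*s^2 + 38*s + 12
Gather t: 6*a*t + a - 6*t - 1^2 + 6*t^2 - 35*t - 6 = a + 6*t^2 + t*(6*a - 41) - 7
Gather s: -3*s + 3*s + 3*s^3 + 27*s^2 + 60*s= 3*s^3 + 27*s^2 + 60*s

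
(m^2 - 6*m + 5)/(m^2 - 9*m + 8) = (m - 5)/(m - 8)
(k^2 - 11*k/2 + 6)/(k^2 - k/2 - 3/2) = (k - 4)/(k + 1)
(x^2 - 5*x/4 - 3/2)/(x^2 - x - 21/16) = 4*(x - 2)/(4*x - 7)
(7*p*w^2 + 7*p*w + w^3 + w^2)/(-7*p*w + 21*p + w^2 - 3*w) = w*(-7*p*w - 7*p - w^2 - w)/(7*p*w - 21*p - w^2 + 3*w)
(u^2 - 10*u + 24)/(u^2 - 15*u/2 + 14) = 2*(u - 6)/(2*u - 7)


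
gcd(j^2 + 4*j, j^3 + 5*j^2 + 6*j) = j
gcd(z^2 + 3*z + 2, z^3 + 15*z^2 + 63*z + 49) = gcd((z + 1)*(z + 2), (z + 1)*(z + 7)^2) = z + 1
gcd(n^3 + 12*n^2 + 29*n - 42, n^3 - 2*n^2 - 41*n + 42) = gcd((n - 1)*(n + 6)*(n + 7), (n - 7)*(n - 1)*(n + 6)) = n^2 + 5*n - 6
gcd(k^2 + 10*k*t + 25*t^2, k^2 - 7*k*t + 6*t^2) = 1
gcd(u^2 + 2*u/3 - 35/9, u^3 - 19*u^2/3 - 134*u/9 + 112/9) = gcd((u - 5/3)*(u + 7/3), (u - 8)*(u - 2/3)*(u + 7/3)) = u + 7/3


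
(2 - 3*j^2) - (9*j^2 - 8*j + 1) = -12*j^2 + 8*j + 1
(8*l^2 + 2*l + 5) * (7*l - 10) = 56*l^3 - 66*l^2 + 15*l - 50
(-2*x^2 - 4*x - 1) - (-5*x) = -2*x^2 + x - 1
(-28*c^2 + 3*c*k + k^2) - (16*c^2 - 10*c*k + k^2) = -44*c^2 + 13*c*k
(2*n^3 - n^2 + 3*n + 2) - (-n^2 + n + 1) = 2*n^3 + 2*n + 1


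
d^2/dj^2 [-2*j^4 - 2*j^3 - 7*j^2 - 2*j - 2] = -24*j^2 - 12*j - 14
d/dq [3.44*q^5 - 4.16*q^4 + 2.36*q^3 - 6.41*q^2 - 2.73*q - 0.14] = 17.2*q^4 - 16.64*q^3 + 7.08*q^2 - 12.82*q - 2.73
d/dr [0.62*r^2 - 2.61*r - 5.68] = 1.24*r - 2.61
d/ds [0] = 0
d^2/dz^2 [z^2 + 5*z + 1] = 2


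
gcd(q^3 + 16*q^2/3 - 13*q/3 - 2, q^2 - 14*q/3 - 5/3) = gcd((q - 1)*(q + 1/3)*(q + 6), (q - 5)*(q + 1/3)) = q + 1/3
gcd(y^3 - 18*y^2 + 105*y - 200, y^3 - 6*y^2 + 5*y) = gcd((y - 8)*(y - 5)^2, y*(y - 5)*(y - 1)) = y - 5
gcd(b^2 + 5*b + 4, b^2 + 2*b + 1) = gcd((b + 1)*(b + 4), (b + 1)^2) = b + 1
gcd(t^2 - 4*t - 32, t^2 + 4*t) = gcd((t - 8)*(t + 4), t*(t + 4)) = t + 4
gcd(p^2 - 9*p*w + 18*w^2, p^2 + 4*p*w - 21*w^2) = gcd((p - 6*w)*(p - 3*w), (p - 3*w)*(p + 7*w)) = p - 3*w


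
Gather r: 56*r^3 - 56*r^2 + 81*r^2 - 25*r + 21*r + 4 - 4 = 56*r^3 + 25*r^2 - 4*r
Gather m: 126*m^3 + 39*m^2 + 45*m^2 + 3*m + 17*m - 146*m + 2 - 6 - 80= 126*m^3 + 84*m^2 - 126*m - 84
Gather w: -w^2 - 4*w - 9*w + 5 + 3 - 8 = -w^2 - 13*w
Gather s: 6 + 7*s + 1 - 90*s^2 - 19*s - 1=-90*s^2 - 12*s + 6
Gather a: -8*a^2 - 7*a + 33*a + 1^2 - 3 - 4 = -8*a^2 + 26*a - 6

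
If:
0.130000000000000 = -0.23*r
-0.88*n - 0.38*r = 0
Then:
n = 0.24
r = -0.57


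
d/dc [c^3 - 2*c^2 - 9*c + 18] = 3*c^2 - 4*c - 9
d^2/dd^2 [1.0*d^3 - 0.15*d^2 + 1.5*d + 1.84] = 6.0*d - 0.3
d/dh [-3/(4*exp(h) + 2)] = 3*exp(h)/(2*exp(h) + 1)^2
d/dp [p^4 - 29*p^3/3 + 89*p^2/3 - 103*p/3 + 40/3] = 4*p^3 - 29*p^2 + 178*p/3 - 103/3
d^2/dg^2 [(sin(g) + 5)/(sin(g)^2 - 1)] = (-23*sin(g) + sin(3*g) + 40*cos(2*g) - 80)/(cos(2*g) + 1)^2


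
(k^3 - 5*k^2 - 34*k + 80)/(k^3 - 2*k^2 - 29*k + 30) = (k^2 - 10*k + 16)/(k^2 - 7*k + 6)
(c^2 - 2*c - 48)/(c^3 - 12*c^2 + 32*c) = (c + 6)/(c*(c - 4))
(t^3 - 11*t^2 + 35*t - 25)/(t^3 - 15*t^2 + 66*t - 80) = (t^2 - 6*t + 5)/(t^2 - 10*t + 16)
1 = 1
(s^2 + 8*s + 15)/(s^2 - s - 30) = (s + 3)/(s - 6)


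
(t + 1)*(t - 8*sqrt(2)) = t^2 - 8*sqrt(2)*t + t - 8*sqrt(2)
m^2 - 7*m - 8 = (m - 8)*(m + 1)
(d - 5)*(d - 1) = d^2 - 6*d + 5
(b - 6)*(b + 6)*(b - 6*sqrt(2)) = b^3 - 6*sqrt(2)*b^2 - 36*b + 216*sqrt(2)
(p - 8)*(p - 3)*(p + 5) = p^3 - 6*p^2 - 31*p + 120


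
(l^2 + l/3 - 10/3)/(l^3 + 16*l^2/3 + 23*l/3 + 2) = (3*l - 5)/(3*l^2 + 10*l + 3)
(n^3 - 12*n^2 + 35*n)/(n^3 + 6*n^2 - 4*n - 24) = n*(n^2 - 12*n + 35)/(n^3 + 6*n^2 - 4*n - 24)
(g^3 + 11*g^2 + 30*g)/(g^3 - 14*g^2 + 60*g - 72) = g*(g^2 + 11*g + 30)/(g^3 - 14*g^2 + 60*g - 72)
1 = 1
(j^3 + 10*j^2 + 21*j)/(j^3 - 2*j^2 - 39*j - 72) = j*(j + 7)/(j^2 - 5*j - 24)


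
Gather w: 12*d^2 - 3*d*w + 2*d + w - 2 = 12*d^2 + 2*d + w*(1 - 3*d) - 2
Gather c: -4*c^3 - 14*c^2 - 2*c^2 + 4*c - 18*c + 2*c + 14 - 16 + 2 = -4*c^3 - 16*c^2 - 12*c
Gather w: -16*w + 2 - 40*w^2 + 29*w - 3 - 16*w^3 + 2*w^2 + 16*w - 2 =-16*w^3 - 38*w^2 + 29*w - 3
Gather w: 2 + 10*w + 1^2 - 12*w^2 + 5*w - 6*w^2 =-18*w^2 + 15*w + 3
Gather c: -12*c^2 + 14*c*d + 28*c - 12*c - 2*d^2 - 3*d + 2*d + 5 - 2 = -12*c^2 + c*(14*d + 16) - 2*d^2 - d + 3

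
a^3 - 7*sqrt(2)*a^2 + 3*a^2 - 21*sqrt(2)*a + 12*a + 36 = (a + 3)*(a - 6*sqrt(2))*(a - sqrt(2))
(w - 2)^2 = w^2 - 4*w + 4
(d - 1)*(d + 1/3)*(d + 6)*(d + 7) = d^4 + 37*d^3/3 + 33*d^2 - 97*d/3 - 14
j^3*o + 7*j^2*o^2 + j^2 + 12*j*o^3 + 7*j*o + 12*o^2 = (j + 3*o)*(j + 4*o)*(j*o + 1)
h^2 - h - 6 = (h - 3)*(h + 2)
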